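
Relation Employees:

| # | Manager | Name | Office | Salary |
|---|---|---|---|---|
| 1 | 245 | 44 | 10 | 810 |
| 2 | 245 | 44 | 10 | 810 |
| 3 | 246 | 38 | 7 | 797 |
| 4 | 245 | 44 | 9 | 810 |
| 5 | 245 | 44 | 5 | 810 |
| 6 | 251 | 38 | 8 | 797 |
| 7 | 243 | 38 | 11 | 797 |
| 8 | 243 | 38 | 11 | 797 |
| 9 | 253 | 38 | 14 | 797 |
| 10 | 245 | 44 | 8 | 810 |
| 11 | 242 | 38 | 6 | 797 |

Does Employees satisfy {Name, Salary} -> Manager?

(Name=44, Salary=810): rows 1, 2, 4, 5, 10 → Manager = 245, 245, 245, 245, 245 ✓
(Name=38, Salary=797): rows 3, 6, 7, 8, 9, 11 → Manager takes values {246, 251, 243, 253, 242} — violation
Two rows agree on {Name, Salary} but differ on Manager, so {Name, Salary} -> Manager does not hold.

No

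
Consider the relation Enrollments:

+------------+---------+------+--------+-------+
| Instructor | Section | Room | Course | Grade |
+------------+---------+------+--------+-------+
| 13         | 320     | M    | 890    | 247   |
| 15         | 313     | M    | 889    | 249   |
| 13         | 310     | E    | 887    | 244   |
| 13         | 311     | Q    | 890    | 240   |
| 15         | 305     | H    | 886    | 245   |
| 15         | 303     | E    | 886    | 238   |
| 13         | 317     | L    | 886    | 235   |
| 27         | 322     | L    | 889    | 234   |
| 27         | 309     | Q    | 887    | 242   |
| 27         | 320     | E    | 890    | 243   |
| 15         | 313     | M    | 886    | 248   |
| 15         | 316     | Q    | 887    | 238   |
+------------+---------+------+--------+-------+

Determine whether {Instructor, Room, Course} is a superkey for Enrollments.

All 12 rows have distinct {Instructor, Room, Course} values, so {Instructor, Room, Course} → (all attributes) holds and {Instructor, Room, Course} is a superkey.

Yes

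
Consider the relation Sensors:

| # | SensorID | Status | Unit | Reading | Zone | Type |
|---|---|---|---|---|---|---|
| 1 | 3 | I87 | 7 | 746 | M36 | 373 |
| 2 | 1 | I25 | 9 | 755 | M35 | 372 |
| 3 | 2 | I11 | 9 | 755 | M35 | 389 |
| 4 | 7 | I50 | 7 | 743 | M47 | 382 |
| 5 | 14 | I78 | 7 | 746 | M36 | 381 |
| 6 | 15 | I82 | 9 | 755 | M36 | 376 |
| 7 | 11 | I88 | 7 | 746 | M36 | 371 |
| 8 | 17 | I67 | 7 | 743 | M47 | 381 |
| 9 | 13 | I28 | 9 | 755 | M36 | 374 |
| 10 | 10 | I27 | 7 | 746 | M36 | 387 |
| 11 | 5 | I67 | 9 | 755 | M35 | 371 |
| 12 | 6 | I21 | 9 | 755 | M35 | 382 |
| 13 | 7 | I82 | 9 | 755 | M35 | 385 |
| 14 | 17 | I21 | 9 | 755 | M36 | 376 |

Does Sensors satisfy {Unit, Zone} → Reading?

Yes

(Unit=7, Zone=M36): rows 1, 5, 7, 10 → Reading = 746, 746, 746, 746 ✓
(Unit=9, Zone=M35): rows 2, 3, 11, 12, 13 → Reading = 755, 755, 755, 755, 755 ✓
(Unit=7, Zone=M47): rows 4, 8 → Reading = 743, 743 ✓
(Unit=9, Zone=M36): rows 6, 9, 14 → Reading = 755, 755, 755 ✓
Every {Unit, Zone} value is associated with a single Reading value, so {Unit, Zone} → Reading holds.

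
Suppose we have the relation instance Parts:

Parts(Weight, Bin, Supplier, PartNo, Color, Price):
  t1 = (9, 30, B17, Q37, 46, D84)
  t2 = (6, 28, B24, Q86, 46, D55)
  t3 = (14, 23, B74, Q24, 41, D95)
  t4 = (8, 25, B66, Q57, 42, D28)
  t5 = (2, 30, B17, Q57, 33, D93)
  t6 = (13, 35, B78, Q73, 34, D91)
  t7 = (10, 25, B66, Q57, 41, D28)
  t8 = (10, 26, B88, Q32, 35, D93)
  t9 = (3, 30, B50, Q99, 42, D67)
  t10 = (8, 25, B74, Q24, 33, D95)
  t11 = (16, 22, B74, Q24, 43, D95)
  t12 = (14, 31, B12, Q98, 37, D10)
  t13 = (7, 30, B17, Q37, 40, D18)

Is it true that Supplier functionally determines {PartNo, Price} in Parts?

Supplier=B17: rows 1, 5, 13 → {PartNo,Price} takes values {(Q37, D84), (Q57, D93), (Q37, D18)} — violation
Supplier=B24: row 2 → {PartNo,Price} = (Q86, D55) ✓
Supplier=B74: rows 3, 10, 11 → {PartNo,Price} = (Q24, D95), (Q24, D95), (Q24, D95) ✓
Supplier=B66: rows 4, 7 → {PartNo,Price} = (Q57, D28), (Q57, D28) ✓
Supplier=B78: row 6 → {PartNo,Price} = (Q73, D91) ✓
Supplier=B88: row 8 → {PartNo,Price} = (Q32, D93) ✓
Supplier=B50: row 9 → {PartNo,Price} = (Q99, D67) ✓
Supplier=B12: row 12 → {PartNo,Price} = (Q98, D10) ✓
Two rows agree on Supplier but differ on {PartNo, Price}, so Supplier → {PartNo, Price} does not hold.

No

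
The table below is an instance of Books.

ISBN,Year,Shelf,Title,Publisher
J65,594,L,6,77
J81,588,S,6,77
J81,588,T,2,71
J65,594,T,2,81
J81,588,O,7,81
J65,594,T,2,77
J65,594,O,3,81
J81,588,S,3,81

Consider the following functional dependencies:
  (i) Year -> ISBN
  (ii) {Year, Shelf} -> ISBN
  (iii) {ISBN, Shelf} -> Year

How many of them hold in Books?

3

(i) Year -> ISBN: every LHS value maps to a single RHS value — holds.
(ii) {Year, Shelf} -> ISBN: every LHS value maps to a single RHS value — holds.
(iii) {ISBN, Shelf} -> Year: every LHS value maps to a single RHS value — holds.
3 of the 3 dependencies hold.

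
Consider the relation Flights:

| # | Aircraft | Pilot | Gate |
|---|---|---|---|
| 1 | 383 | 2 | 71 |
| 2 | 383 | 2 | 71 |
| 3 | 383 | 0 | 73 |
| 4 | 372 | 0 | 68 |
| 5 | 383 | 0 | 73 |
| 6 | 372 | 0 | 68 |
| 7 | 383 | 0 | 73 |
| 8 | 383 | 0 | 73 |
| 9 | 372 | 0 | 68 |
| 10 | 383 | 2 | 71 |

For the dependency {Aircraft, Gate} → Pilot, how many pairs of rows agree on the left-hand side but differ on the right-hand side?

(Aircraft=383, Gate=71): all 3 rows agree on Pilot — 0 pairs.
(Aircraft=383, Gate=73): all 4 rows agree on Pilot — 0 pairs.
(Aircraft=372, Gate=68): all 3 rows agree on Pilot — 0 pairs.

0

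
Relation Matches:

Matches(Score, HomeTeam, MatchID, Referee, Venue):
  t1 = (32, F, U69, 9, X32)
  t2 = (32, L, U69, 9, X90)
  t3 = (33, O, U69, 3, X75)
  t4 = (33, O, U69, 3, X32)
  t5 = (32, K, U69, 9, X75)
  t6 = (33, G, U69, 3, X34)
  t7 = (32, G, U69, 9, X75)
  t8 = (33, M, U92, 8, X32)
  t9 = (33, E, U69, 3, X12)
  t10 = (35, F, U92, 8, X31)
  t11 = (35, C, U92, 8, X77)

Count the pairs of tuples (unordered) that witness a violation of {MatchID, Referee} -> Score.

2

(MatchID=U69, Referee=9): all 4 rows agree on Score — 0 pairs.
(MatchID=U69, Referee=3): all 4 rows agree on Score — 0 pairs.
(MatchID=U92, Referee=8): violating pairs (8,10), (8,11) — 2 pairs.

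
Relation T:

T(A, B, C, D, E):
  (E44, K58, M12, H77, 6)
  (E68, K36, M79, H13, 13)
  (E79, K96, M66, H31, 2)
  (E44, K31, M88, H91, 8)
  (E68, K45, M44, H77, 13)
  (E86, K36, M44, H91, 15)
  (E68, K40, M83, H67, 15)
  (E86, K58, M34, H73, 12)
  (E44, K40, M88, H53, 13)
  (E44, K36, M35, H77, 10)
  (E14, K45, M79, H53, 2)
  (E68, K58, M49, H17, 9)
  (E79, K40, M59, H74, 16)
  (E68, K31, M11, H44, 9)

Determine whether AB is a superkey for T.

All 14 rows have distinct AB values, so AB → (all attributes) holds and AB is a superkey.

Yes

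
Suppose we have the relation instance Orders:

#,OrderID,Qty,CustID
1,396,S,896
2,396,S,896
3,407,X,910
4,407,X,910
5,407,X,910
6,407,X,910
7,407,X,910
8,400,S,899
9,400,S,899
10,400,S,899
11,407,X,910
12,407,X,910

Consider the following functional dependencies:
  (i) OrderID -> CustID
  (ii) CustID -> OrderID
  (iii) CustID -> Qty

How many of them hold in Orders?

3

(i) OrderID -> CustID: every LHS value maps to a single RHS value — holds.
(ii) CustID -> OrderID: every LHS value maps to a single RHS value — holds.
(iii) CustID -> Qty: every LHS value maps to a single RHS value — holds.
3 of the 3 dependencies hold.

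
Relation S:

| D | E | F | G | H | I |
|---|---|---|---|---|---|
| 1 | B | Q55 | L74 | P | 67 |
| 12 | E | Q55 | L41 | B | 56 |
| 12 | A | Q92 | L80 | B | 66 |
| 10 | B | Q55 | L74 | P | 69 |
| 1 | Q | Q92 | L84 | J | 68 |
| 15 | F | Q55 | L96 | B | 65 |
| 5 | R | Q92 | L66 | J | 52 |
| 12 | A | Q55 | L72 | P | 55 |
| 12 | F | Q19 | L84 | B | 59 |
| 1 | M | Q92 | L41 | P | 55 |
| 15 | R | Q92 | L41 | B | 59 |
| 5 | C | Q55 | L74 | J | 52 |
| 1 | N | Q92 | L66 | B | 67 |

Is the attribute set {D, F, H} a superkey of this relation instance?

Yes

All 13 rows have distinct {D, F, H} values, so {D, F, H} → (all attributes) holds and {D, F, H} is a superkey.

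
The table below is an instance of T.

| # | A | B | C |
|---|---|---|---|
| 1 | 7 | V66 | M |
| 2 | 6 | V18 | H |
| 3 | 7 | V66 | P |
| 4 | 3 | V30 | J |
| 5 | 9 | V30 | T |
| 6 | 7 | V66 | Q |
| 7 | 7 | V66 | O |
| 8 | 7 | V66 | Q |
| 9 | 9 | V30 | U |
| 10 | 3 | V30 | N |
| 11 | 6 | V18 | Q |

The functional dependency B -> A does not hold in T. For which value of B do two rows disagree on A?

B=V66: rows 1, 3, 6, 7, 8 → A = 7, 7, 7, 7, 7 ✓
B=V18: rows 2, 11 → A = 6, 6 ✓
B=V30: rows 4, 5, 9, 10 → A takes values {3, 9} — violation
The only B value with inconsistent A is B=V30.

V30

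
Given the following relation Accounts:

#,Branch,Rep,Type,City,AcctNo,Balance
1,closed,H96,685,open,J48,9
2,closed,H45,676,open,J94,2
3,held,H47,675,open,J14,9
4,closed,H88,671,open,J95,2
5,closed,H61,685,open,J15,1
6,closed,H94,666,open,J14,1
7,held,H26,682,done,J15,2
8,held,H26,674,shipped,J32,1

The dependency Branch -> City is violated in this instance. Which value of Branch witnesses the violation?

Branch=closed: rows 1, 2, 4, 5, 6 → City = open, open, open, open, open ✓
Branch=held: rows 3, 7, 8 → City takes values {open, done, shipped} — violation
The only Branch value with inconsistent City is Branch=held.

held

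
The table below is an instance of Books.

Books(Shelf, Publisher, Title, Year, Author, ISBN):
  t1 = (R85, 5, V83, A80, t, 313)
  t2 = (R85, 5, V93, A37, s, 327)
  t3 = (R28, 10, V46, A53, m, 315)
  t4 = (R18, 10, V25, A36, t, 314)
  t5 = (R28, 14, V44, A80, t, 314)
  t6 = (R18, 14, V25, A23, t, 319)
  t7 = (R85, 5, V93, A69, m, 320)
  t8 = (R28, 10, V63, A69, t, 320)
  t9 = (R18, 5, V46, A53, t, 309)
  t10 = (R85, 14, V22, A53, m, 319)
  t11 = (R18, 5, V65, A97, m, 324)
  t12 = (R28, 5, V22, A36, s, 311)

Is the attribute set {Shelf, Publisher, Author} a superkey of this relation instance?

Yes

All 12 rows have distinct {Shelf, Publisher, Author} values, so {Shelf, Publisher, Author} → (all attributes) holds and {Shelf, Publisher, Author} is a superkey.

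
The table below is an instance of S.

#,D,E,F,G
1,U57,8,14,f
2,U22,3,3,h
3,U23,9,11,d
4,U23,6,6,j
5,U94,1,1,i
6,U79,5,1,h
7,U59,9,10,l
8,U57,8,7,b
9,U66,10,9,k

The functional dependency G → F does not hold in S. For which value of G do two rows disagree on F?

h

G=f: row 1 → F = 14 ✓
G=h: rows 2, 6 → F takes values {3, 1} — violation
G=d: row 3 → F = 11 ✓
G=j: row 4 → F = 6 ✓
G=i: row 5 → F = 1 ✓
G=l: row 7 → F = 10 ✓
G=b: row 8 → F = 7 ✓
G=k: row 9 → F = 9 ✓
The only G value with inconsistent F is G=h.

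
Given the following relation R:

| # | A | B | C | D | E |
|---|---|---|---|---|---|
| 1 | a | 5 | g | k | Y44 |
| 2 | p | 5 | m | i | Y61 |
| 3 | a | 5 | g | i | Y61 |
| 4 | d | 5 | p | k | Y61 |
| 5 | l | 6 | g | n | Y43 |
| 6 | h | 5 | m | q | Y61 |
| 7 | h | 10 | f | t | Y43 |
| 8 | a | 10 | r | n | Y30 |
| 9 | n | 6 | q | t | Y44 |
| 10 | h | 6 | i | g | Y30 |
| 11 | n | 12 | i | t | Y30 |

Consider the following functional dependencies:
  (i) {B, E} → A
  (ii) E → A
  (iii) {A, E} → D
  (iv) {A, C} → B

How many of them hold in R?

2

(i) {B, E} → A: (B=5, E=Y61): rows 2, 3, 4, 6 → A takes values {p, a, d, h} — violation — fails.
(ii) E → A: E=Y44: rows 1, 9 → A takes values {a, n} — violation; E=Y61: rows 2, 3, 4, 6 → A takes values {p, a, d, h} — violation; E=Y43: rows 5, 7 → A takes values {l, h} — violation; E=Y30: rows 8, 10, 11 → A takes values {a, h, n} — violation — fails.
(iii) {A, E} → D: every LHS value maps to a single RHS value — holds.
(iv) {A, C} → B: every LHS value maps to a single RHS value — holds.
2 of the 4 dependencies hold.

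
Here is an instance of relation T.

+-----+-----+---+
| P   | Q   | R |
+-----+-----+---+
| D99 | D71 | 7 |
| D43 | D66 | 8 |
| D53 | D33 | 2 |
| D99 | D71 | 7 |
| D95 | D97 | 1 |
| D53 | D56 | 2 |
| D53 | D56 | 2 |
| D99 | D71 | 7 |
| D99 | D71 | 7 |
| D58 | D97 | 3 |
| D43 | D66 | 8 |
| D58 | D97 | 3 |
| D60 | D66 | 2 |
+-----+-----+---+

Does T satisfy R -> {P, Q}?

No

R=7: 4 rows → {P,Q} = (D99, D71), (D99, D71), (D99, D71), (D99, D71) ✓
R=8: 2 rows → {P,Q} = (D43, D66), (D43, D66) ✓
R=2: 4 rows → {P,Q} takes values {(D53, D33), (D53, D56), (D60, D66)} — violation
R=1: 1 row → {P,Q} = (D95, D97) ✓
R=3: 2 rows → {P,Q} = (D58, D97), (D58, D97) ✓
Two rows agree on R but differ on {P, Q}, so R -> {P, Q} does not hold.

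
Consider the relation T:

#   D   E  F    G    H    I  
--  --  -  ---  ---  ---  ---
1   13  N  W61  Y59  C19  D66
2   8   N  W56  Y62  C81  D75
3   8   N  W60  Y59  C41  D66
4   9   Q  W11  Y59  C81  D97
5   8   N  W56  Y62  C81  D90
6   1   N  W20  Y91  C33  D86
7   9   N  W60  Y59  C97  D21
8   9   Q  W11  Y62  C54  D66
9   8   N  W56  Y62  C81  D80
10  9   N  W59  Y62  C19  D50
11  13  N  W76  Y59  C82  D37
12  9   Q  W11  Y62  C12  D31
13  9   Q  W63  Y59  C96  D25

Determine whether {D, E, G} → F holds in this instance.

No

(D=13, E=N, G=Y59): rows 1, 11 → F takes values {W61, W76} — violation
(D=8, E=N, G=Y62): rows 2, 5, 9 → F = W56, W56, W56 ✓
(D=8, E=N, G=Y59): row 3 → F = W60 ✓
(D=9, E=Q, G=Y59): rows 4, 13 → F takes values {W11, W63} — violation
(D=1, E=N, G=Y91): row 6 → F = W20 ✓
(D=9, E=N, G=Y59): row 7 → F = W60 ✓
(D=9, E=Q, G=Y62): rows 8, 12 → F = W11, W11 ✓
(D=9, E=N, G=Y62): row 10 → F = W59 ✓
Two rows agree on {D, E, G} but differ on F, so {D, E, G} → F does not hold.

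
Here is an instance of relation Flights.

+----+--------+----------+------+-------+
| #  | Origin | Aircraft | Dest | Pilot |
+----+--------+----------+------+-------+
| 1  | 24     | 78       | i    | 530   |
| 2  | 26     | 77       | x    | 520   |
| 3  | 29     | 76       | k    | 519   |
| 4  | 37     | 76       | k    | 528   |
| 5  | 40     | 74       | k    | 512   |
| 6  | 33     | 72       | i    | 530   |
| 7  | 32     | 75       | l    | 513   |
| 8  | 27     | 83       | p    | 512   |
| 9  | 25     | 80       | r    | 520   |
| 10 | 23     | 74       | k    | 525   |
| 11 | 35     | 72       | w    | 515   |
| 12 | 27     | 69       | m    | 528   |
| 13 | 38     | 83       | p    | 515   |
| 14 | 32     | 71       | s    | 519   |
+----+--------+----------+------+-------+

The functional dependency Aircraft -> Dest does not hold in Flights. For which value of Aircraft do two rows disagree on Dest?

Aircraft=78: row 1 → Dest = i ✓
Aircraft=77: row 2 → Dest = x ✓
Aircraft=76: rows 3, 4 → Dest = k, k ✓
Aircraft=74: rows 5, 10 → Dest = k, k ✓
Aircraft=72: rows 6, 11 → Dest takes values {i, w} — violation
Aircraft=75: row 7 → Dest = l ✓
Aircraft=83: rows 8, 13 → Dest = p, p ✓
Aircraft=80: row 9 → Dest = r ✓
Aircraft=69: row 12 → Dest = m ✓
Aircraft=71: row 14 → Dest = s ✓
The only Aircraft value with inconsistent Dest is Aircraft=72.

72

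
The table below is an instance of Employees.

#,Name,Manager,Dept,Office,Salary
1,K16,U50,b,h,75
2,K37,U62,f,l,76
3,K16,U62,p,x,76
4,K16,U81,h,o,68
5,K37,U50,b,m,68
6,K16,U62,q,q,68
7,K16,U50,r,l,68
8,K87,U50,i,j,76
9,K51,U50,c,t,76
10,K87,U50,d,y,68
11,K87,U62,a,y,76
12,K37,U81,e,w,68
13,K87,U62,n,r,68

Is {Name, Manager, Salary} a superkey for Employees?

Yes

All 13 rows have distinct {Name, Manager, Salary} values, so {Name, Manager, Salary} → (all attributes) holds and {Name, Manager, Salary} is a superkey.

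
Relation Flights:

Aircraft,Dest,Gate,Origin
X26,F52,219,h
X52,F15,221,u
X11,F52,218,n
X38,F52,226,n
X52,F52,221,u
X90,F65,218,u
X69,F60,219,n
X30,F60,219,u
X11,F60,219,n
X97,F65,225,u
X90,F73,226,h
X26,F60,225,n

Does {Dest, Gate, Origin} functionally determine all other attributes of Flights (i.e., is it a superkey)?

Two distinct rows share (Dest=F60, Gate=219, Origin=n), so {Dest, Gate, Origin} does not determine every attribute — not a superkey.

No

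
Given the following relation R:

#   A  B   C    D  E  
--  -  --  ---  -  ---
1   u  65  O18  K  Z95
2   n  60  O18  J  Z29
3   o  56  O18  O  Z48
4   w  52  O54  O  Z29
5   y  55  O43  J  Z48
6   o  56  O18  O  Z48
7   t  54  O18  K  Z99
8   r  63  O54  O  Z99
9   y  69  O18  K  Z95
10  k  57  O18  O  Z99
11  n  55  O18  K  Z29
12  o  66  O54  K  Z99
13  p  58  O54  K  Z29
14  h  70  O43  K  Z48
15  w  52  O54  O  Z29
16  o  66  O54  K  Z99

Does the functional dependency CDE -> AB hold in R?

(C=O18, D=K, E=Z95): rows 1, 9 → {A,B} takes values {(u, 65), (y, 69)} — violation
(C=O18, D=J, E=Z29): row 2 → {A,B} = (n, 60) ✓
(C=O18, D=O, E=Z48): rows 3, 6 → {A,B} = (o, 56), (o, 56) ✓
(C=O54, D=O, E=Z29): rows 4, 15 → {A,B} = (w, 52), (w, 52) ✓
(C=O43, D=J, E=Z48): row 5 → {A,B} = (y, 55) ✓
(C=O18, D=K, E=Z99): row 7 → {A,B} = (t, 54) ✓
(C=O54, D=O, E=Z99): row 8 → {A,B} = (r, 63) ✓
(C=O18, D=O, E=Z99): row 10 → {A,B} = (k, 57) ✓
(C=O18, D=K, E=Z29): row 11 → {A,B} = (n, 55) ✓
(C=O54, D=K, E=Z99): rows 12, 16 → {A,B} = (o, 66), (o, 66) ✓
(C=O54, D=K, E=Z29): row 13 → {A,B} = (p, 58) ✓
(C=O43, D=K, E=Z48): row 14 → {A,B} = (h, 70) ✓
Two rows agree on CDE but differ on AB, so CDE -> AB does not hold.

No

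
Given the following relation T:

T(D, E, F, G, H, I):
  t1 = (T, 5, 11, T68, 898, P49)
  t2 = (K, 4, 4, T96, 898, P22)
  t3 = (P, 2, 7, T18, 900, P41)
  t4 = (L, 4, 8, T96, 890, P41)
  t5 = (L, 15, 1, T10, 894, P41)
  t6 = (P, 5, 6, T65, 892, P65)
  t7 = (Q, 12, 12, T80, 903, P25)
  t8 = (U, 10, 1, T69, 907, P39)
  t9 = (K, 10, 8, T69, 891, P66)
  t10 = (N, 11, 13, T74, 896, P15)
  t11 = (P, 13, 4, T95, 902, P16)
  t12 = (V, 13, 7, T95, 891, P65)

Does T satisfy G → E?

Yes

G=T68: row 1 → E = 5 ✓
G=T96: rows 2, 4 → E = 4, 4 ✓
G=T18: row 3 → E = 2 ✓
G=T10: row 5 → E = 15 ✓
G=T65: row 6 → E = 5 ✓
G=T80: row 7 → E = 12 ✓
G=T69: rows 8, 9 → E = 10, 10 ✓
G=T74: row 10 → E = 11 ✓
G=T95: rows 11, 12 → E = 13, 13 ✓
Every G value is associated with a single E value, so G → E holds.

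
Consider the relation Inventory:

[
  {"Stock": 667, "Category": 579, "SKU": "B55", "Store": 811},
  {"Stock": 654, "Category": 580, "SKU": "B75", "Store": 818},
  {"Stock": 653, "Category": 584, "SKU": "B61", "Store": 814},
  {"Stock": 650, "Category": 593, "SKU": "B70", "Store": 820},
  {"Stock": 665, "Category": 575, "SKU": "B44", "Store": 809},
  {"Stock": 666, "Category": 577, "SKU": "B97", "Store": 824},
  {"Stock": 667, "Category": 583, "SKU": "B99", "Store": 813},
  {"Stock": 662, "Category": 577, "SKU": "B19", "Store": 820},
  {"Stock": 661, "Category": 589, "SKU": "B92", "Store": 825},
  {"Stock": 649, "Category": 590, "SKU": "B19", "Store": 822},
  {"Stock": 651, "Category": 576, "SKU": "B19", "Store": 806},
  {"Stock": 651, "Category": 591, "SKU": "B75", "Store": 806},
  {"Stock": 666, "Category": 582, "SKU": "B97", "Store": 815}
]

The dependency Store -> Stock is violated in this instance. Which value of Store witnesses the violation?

820

Store=811: 1 row → Stock = 667 ✓
Store=818: 1 row → Stock = 654 ✓
Store=814: 1 row → Stock = 653 ✓
Store=820: 2 rows → Stock takes values {650, 662} — violation
Store=809: 1 row → Stock = 665 ✓
Store=824: 1 row → Stock = 666 ✓
Store=813: 1 row → Stock = 667 ✓
Store=825: 1 row → Stock = 661 ✓
Store=822: 1 row → Stock = 649 ✓
Store=806: 2 rows → Stock = 651, 651 ✓
Store=815: 1 row → Stock = 666 ✓
The only Store value with inconsistent Stock is Store=820.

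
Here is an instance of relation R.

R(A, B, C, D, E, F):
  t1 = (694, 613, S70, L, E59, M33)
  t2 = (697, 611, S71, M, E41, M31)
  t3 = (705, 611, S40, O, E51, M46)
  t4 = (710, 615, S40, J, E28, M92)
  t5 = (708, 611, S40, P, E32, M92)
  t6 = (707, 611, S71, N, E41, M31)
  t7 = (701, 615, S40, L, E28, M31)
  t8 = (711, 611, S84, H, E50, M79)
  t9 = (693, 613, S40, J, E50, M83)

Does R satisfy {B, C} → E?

No

(B=613, C=S70): row 1 → E = E59 ✓
(B=611, C=S71): rows 2, 6 → E = E41, E41 ✓
(B=611, C=S40): rows 3, 5 → E takes values {E51, E32} — violation
(B=615, C=S40): rows 4, 7 → E = E28, E28 ✓
(B=611, C=S84): row 8 → E = E50 ✓
(B=613, C=S40): row 9 → E = E50 ✓
Two rows agree on {B, C} but differ on E, so {B, C} → E does not hold.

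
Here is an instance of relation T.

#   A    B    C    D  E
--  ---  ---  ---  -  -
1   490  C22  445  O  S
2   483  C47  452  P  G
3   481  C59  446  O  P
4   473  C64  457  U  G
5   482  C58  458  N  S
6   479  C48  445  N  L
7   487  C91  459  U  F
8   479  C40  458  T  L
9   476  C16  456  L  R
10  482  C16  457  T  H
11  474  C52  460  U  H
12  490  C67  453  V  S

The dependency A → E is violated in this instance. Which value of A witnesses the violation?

482

A=490: rows 1, 12 → E = S, S ✓
A=483: row 2 → E = G ✓
A=481: row 3 → E = P ✓
A=473: row 4 → E = G ✓
A=482: rows 5, 10 → E takes values {S, H} — violation
A=479: rows 6, 8 → E = L, L ✓
A=487: row 7 → E = F ✓
A=476: row 9 → E = R ✓
A=474: row 11 → E = H ✓
The only A value with inconsistent E is A=482.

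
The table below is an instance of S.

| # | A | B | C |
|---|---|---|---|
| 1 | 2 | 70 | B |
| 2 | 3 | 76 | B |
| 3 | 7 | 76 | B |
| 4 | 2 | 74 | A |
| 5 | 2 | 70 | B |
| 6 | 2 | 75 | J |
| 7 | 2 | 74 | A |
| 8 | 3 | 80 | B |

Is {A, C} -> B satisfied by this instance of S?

No

(A=2, C=B): rows 1, 5 → B = 70, 70 ✓
(A=3, C=B): rows 2, 8 → B takes values {76, 80} — violation
(A=7, C=B): row 3 → B = 76 ✓
(A=2, C=A): rows 4, 7 → B = 74, 74 ✓
(A=2, C=J): row 6 → B = 75 ✓
Two rows agree on {A, C} but differ on B, so {A, C} -> B does not hold.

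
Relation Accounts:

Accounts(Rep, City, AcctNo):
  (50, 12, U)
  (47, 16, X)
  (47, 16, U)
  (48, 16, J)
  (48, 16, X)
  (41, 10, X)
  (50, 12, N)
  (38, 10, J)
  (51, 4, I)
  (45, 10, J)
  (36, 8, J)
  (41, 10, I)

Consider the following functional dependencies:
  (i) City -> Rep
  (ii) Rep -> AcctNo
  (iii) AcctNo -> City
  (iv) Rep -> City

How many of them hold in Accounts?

(i) City -> Rep: City=16: 4 rows → Rep takes values {47, 48} — violation; City=10: 4 rows → Rep takes values {41, 38, 45} — violation — fails.
(ii) Rep -> AcctNo: Rep=50: 2 rows → AcctNo takes values {U, N} — violation; Rep=47: 2 rows → AcctNo takes values {X, U} — violation; Rep=48: 2 rows → AcctNo takes values {J, X} — violation; Rep=41: 2 rows → AcctNo takes values {X, I} — violation — fails.
(iii) AcctNo -> City: AcctNo=U: 2 rows → City takes values {12, 16} — violation; AcctNo=X: 3 rows → City takes values {16, 10} — violation; AcctNo=J: 4 rows → City takes values {16, 10, 8} — violation; AcctNo=I: 2 rows → City takes values {4, 10} — violation — fails.
(iv) Rep -> City: every LHS value maps to a single RHS value — holds.
1 of the 4 dependencies holds.

1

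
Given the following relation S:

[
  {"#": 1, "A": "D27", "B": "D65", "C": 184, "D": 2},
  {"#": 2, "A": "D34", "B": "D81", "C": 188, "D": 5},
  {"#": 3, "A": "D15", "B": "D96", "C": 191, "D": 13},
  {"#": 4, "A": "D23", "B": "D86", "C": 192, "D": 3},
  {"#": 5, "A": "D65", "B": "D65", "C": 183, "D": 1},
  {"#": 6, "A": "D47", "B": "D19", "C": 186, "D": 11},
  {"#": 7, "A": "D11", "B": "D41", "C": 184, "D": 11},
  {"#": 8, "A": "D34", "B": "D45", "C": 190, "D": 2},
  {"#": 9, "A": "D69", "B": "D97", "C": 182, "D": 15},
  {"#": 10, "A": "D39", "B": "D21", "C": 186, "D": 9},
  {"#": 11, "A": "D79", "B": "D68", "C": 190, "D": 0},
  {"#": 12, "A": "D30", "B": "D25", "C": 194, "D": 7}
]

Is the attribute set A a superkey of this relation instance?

Rows 2 and 8 have the same A value A=D34 but are distinct tuples, so A does not determine every attribute — not a superkey.

No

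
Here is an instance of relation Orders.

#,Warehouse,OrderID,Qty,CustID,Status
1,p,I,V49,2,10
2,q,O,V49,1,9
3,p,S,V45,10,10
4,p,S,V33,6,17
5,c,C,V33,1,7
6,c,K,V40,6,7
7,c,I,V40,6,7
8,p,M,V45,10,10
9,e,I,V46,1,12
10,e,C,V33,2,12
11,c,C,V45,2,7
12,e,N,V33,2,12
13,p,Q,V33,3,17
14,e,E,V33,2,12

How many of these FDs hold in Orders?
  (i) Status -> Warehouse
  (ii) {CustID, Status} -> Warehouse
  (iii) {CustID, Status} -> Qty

3

(i) Status -> Warehouse: every LHS value maps to a single RHS value — holds.
(ii) {CustID, Status} -> Warehouse: every LHS value maps to a single RHS value — holds.
(iii) {CustID, Status} -> Qty: every LHS value maps to a single RHS value — holds.
3 of the 3 dependencies hold.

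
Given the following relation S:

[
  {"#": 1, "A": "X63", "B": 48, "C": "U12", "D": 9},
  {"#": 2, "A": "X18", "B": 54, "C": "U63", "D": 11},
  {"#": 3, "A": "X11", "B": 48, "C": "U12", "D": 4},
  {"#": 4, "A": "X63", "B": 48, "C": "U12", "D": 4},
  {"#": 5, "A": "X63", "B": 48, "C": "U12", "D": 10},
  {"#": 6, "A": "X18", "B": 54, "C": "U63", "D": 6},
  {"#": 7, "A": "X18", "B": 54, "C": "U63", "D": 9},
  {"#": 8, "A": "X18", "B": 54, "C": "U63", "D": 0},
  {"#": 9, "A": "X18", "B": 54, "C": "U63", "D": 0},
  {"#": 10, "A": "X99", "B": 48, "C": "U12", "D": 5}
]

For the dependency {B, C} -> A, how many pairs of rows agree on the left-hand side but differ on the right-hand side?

(B=48, C=U12): violating pairs (1,3), (1,10), (3,4), (3,5), (3,10), (4,10), (5,10) — 7 pairs.
(B=54, C=U63): all 5 rows agree on A — 0 pairs.

7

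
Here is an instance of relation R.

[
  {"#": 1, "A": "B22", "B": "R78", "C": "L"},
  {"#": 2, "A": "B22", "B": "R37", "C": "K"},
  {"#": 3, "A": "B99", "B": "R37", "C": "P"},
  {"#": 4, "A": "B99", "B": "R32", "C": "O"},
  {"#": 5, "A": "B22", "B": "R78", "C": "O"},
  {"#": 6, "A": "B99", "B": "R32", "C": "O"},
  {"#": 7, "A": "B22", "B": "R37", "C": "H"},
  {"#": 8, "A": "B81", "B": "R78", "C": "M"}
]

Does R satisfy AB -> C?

No

(A=B22, B=R78): rows 1, 5 → C takes values {L, O} — violation
(A=B22, B=R37): rows 2, 7 → C takes values {K, H} — violation
(A=B99, B=R37): row 3 → C = P ✓
(A=B99, B=R32): rows 4, 6 → C = O, O ✓
(A=B81, B=R78): row 8 → C = M ✓
Two rows agree on AB but differ on C, so AB -> C does not hold.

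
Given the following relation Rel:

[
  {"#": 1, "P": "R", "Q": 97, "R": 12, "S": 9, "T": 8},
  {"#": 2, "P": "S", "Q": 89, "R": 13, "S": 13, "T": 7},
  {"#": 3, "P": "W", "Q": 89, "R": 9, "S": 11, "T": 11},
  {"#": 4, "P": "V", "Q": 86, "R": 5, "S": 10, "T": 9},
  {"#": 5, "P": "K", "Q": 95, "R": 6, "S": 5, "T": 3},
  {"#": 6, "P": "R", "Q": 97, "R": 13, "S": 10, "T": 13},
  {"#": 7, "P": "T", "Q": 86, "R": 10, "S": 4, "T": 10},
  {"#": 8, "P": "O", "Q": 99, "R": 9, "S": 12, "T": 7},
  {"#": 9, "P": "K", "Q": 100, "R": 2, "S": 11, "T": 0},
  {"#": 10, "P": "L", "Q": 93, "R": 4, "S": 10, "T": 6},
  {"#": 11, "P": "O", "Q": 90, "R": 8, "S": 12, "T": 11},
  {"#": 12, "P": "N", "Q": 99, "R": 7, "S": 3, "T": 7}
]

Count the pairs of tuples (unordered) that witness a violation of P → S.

2

P=R: violating pairs (1,6) — 1 pair.
P=K: violating pairs (5,9) — 1 pair.
P=O: all 2 rows agree on S — 0 pairs.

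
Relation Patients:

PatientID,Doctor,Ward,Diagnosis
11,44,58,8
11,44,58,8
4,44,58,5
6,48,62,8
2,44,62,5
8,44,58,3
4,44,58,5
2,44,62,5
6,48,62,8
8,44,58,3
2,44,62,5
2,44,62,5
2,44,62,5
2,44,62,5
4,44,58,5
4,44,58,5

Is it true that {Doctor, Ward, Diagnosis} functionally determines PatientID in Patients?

Yes

(Doctor=44, Ward=58, Diagnosis=8): 2 rows → PatientID = 11, 11 ✓
(Doctor=44, Ward=58, Diagnosis=5): 4 rows → PatientID = 4, 4, 4, 4 ✓
(Doctor=48, Ward=62, Diagnosis=8): 2 rows → PatientID = 6, 6 ✓
(Doctor=44, Ward=62, Diagnosis=5): 6 rows → PatientID = 2, 2, 2, 2, 2, 2 ✓
(Doctor=44, Ward=58, Diagnosis=3): 2 rows → PatientID = 8, 8 ✓
Every {Doctor, Ward, Diagnosis} value is associated with a single PatientID value, so {Doctor, Ward, Diagnosis} -> PatientID holds.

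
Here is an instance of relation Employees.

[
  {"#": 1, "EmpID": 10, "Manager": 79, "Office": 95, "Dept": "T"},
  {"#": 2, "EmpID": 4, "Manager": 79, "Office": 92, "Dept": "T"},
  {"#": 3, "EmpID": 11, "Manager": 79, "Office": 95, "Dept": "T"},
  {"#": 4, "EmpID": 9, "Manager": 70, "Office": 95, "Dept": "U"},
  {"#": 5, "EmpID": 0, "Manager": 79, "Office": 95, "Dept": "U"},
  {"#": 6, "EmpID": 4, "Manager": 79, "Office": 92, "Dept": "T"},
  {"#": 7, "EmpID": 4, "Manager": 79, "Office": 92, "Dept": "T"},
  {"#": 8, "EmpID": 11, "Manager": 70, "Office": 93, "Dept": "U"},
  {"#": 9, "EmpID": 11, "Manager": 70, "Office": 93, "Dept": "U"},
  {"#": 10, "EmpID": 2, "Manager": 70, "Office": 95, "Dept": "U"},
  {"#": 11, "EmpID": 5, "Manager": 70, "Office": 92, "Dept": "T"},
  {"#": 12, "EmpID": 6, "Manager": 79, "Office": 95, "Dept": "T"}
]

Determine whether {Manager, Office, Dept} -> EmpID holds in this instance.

(Manager=79, Office=95, Dept=T): rows 1, 3, 12 → EmpID takes values {10, 11, 6} — violation
(Manager=79, Office=92, Dept=T): rows 2, 6, 7 → EmpID = 4, 4, 4 ✓
(Manager=70, Office=95, Dept=U): rows 4, 10 → EmpID takes values {9, 2} — violation
(Manager=79, Office=95, Dept=U): row 5 → EmpID = 0 ✓
(Manager=70, Office=93, Dept=U): rows 8, 9 → EmpID = 11, 11 ✓
(Manager=70, Office=92, Dept=T): row 11 → EmpID = 5 ✓
Two rows agree on {Manager, Office, Dept} but differ on EmpID, so {Manager, Office, Dept} -> EmpID does not hold.

No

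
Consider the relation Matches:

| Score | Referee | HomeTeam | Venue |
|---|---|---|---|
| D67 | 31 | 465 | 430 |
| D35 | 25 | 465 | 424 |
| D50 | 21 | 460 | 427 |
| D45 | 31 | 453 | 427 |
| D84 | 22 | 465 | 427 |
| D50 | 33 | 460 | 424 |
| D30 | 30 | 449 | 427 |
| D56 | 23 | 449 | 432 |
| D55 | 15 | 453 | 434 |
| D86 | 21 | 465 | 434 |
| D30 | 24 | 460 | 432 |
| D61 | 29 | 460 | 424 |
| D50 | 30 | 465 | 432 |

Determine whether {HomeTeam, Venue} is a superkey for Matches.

No

Two distinct rows share (HomeTeam=460, Venue=424), so {HomeTeam, Venue} does not determine every attribute — not a superkey.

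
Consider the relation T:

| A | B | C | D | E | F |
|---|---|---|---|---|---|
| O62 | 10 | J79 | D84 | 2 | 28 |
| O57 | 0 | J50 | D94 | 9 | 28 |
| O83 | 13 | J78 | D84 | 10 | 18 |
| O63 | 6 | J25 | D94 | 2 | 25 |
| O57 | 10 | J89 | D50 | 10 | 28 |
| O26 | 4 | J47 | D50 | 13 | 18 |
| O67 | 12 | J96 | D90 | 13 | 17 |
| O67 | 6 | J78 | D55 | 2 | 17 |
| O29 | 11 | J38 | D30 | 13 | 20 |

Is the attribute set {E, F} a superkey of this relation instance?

All 9 rows have distinct {E, F} values, so {E, F} → (all attributes) holds and {E, F} is a superkey.

Yes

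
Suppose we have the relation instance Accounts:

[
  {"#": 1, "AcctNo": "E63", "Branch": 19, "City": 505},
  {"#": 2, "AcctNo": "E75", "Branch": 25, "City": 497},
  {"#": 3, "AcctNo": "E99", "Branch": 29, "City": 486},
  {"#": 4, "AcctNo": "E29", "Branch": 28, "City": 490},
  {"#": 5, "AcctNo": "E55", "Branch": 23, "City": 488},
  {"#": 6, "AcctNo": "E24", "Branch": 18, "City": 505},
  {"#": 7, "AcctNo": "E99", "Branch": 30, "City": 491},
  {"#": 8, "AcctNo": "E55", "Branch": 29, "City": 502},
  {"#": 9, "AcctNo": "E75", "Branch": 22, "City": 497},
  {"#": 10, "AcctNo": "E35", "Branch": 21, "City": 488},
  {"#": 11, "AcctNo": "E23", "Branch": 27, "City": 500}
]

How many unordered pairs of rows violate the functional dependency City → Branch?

City=505: violating pairs (1,6) — 1 pair.
City=497: violating pairs (2,9) — 1 pair.
City=488: violating pairs (5,10) — 1 pair.

3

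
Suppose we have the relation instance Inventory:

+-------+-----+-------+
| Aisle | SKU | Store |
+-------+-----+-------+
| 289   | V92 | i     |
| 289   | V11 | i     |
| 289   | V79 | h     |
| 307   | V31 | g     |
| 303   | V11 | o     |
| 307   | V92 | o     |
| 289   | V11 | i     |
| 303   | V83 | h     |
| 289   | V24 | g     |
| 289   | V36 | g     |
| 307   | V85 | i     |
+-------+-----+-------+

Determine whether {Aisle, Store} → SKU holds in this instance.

No

(Aisle=289, Store=i): 3 rows → SKU takes values {V92, V11} — violation
(Aisle=289, Store=h): 1 row → SKU = V79 ✓
(Aisle=307, Store=g): 1 row → SKU = V31 ✓
(Aisle=303, Store=o): 1 row → SKU = V11 ✓
(Aisle=307, Store=o): 1 row → SKU = V92 ✓
(Aisle=303, Store=h): 1 row → SKU = V83 ✓
(Aisle=289, Store=g): 2 rows → SKU takes values {V24, V36} — violation
(Aisle=307, Store=i): 1 row → SKU = V85 ✓
Two rows agree on {Aisle, Store} but differ on SKU, so {Aisle, Store} → SKU does not hold.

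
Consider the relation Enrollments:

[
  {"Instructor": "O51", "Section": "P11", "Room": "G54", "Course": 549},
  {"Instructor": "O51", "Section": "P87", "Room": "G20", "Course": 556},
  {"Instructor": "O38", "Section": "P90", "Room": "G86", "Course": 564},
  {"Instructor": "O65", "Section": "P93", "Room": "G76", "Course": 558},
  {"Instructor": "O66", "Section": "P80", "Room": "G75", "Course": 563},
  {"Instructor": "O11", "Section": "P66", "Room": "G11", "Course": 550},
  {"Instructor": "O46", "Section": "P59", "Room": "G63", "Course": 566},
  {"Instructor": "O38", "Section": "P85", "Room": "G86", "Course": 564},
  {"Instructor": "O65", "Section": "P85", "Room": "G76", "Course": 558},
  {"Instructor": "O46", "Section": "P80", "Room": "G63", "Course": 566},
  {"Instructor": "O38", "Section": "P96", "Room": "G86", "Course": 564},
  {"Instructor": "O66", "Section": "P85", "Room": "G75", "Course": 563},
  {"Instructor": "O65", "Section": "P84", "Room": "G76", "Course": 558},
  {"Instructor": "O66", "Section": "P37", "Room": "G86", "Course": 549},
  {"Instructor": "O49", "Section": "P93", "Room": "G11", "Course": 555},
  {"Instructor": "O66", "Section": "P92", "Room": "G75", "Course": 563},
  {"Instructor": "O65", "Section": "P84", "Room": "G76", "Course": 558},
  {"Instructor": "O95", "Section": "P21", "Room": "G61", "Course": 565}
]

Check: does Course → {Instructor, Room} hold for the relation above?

No

Course=549: 2 rows → {Instructor,Room} takes values {(O51, G54), (O66, G86)} — violation
Course=556: 1 row → {Instructor,Room} = (O51, G20) ✓
Course=564: 3 rows → {Instructor,Room} = (O38, G86), (O38, G86), (O38, G86) ✓
Course=558: 4 rows → {Instructor,Room} = (O65, G76), (O65, G76), (O65, G76), (O65, G76) ✓
Course=563: 3 rows → {Instructor,Room} = (O66, G75), (O66, G75), (O66, G75) ✓
Course=550: 1 row → {Instructor,Room} = (O11, G11) ✓
Course=566: 2 rows → {Instructor,Room} = (O46, G63), (O46, G63) ✓
Course=555: 1 row → {Instructor,Room} = (O49, G11) ✓
Course=565: 1 row → {Instructor,Room} = (O95, G61) ✓
Two rows agree on Course but differ on {Instructor, Room}, so Course → {Instructor, Room} does not hold.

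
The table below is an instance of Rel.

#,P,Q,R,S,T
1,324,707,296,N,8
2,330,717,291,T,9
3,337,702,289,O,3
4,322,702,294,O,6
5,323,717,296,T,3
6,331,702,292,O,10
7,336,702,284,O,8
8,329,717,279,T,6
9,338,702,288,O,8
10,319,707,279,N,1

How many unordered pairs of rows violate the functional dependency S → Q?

0

S=N: all 2 rows agree on Q — 0 pairs.
S=T: all 3 rows agree on Q — 0 pairs.
S=O: all 5 rows agree on Q — 0 pairs.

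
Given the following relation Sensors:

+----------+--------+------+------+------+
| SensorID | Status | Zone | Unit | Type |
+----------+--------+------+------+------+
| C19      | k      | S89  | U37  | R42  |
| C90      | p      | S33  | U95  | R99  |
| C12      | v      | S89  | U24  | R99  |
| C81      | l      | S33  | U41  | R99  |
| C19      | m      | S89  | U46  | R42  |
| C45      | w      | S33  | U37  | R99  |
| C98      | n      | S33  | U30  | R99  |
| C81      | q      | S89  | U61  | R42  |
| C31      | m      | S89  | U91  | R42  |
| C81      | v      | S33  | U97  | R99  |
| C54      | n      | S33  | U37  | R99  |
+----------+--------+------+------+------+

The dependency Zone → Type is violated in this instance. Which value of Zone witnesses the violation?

Zone=S89: 5 rows → Type takes values {R42, R99} — violation
Zone=S33: 6 rows → Type = R99, R99, R99, R99, R99, R99 ✓
The only Zone value with inconsistent Type is Zone=S89.

S89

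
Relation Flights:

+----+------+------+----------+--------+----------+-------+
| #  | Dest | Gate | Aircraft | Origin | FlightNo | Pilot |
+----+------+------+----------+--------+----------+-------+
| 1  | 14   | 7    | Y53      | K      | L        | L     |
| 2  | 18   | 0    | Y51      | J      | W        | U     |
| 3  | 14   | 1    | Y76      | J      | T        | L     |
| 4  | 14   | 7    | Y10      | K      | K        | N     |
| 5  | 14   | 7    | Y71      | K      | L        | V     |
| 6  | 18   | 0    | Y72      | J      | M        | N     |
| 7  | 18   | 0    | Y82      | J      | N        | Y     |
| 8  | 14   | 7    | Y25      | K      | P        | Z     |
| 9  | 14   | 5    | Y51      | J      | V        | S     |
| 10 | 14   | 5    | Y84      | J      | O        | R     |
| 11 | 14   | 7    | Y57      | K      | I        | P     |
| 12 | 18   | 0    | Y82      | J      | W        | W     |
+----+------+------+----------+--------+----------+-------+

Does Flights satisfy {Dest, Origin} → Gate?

(Dest=14, Origin=K): rows 1, 4, 5, 8, 11 → Gate = 7, 7, 7, 7, 7 ✓
(Dest=18, Origin=J): rows 2, 6, 7, 12 → Gate = 0, 0, 0, 0 ✓
(Dest=14, Origin=J): rows 3, 9, 10 → Gate takes values {1, 5} — violation
Two rows agree on {Dest, Origin} but differ on Gate, so {Dest, Origin} → Gate does not hold.

No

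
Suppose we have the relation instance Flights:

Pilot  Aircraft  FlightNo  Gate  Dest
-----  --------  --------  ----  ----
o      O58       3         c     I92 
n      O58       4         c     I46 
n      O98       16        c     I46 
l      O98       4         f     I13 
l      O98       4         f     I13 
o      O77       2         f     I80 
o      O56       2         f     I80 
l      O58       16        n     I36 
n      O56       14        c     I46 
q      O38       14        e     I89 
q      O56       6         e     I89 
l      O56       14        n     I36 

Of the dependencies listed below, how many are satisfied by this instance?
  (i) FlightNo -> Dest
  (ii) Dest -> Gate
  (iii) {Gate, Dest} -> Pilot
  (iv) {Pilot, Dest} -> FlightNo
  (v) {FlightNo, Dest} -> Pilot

3

(i) FlightNo -> Dest: FlightNo=4: 3 rows → Dest takes values {I46, I13} — violation; FlightNo=16: 2 rows → Dest takes values {I46, I36} — violation; FlightNo=14: 3 rows → Dest takes values {I46, I89, I36} — violation — fails.
(ii) Dest -> Gate: every LHS value maps to a single RHS value — holds.
(iii) {Gate, Dest} -> Pilot: every LHS value maps to a single RHS value — holds.
(iv) {Pilot, Dest} -> FlightNo: (Pilot=n, Dest=I46): 3 rows → FlightNo takes values {4, 16, 14} — violation; (Pilot=l, Dest=I36): 2 rows → FlightNo takes values {16, 14} — violation; (Pilot=q, Dest=I89): 2 rows → FlightNo takes values {14, 6} — violation — fails.
(v) {FlightNo, Dest} -> Pilot: every LHS value maps to a single RHS value — holds.
3 of the 5 dependencies hold.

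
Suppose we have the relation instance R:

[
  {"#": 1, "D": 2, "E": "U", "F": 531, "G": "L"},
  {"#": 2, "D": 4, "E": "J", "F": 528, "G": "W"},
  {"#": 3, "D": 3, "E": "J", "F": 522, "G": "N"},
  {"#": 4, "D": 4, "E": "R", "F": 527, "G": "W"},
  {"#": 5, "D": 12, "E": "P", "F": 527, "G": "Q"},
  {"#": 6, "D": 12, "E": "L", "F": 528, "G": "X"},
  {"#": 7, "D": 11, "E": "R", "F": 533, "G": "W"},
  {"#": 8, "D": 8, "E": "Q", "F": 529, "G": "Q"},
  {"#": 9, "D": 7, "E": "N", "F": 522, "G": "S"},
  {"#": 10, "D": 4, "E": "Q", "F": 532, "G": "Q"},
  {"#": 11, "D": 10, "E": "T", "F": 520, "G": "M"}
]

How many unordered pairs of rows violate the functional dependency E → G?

E=J: violating pairs (2,3) — 1 pair.
E=R: all 2 rows agree on G — 0 pairs.
E=Q: all 2 rows agree on G — 0 pairs.

1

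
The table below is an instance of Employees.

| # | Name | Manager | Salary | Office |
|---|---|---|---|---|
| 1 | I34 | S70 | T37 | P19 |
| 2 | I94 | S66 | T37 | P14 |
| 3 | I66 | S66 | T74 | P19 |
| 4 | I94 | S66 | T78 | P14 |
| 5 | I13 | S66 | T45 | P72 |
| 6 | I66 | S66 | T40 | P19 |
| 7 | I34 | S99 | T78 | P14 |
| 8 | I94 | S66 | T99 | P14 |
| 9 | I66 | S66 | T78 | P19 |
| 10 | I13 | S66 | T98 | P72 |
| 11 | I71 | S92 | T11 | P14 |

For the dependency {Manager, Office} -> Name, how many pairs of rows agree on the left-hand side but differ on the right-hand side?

0

(Manager=S66, Office=P14): all 3 rows agree on Name — 0 pairs.
(Manager=S66, Office=P19): all 3 rows agree on Name — 0 pairs.
(Manager=S66, Office=P72): all 2 rows agree on Name — 0 pairs.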